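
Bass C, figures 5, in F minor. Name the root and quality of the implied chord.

The figures 5 indicate a triad in root position.
In root position the bass is the root, so the root is C.
The chord tones are C, Eb, G, giving C minor.

C minor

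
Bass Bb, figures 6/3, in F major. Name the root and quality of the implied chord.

G minor

The figures 6/3 indicate a triad in first inversion.
In first inversion the root lies a sixth above the bass: a sixth above Bb in F major is G.
The chord tones are Bb, D, G, giving G minor.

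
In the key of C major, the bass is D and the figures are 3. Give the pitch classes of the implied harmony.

D, F, A

The written figures 3 are shorthand for 5/3: the 5 is implied.
A third above D in this key is F.
A fifth above D in this key is A.
Together with the bass D, this spells D minor in root position.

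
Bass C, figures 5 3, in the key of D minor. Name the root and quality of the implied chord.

The figures 5 3 indicate a triad in root position.
In root position the bass is the root, so the root is C.
The chord tones are C, E, G, giving C major.

C major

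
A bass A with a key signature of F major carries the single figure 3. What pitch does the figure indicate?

Counting 2 letter steps above A lands on C; in F major, that letter is C.

C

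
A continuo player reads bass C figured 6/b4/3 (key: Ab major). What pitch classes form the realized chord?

C, Eb, Fb, Ab

A third above C in this key is Eb.
A fourth above C in this key is F, lowered to Fb by the flat.
A sixth above C in this key is Ab.
Together with the bass C, this spells Fb augmented major seventh in second inversion.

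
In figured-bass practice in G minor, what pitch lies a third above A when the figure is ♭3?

Counting 2 letter steps above A lands on C; in G minor, that letter is C.
The b3 figure lowers it a semitone, giving Cb.

Cb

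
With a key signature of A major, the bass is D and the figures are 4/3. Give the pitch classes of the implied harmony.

D, F#, G#, B

The written figures 4/3 are shorthand for 6/4/3: the 6 is implied.
A third above D in this key is F#.
A fourth above D in this key is G#.
A sixth above D in this key is B.
Together with the bass D, this spells G# half-diminished seventh in second inversion.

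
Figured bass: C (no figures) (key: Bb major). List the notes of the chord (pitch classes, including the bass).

An unfigured bass implies 5/3.
A third above C in this key is Eb.
A fifth above C in this key is G.
Together with the bass C, this spells C minor in root position.

C, Eb, G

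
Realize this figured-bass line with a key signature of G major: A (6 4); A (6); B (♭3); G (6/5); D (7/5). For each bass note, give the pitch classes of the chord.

A, D, F# | A, C, F# | B, Db, F# | G, B, D, E | D, F#, A, C

A (6/4): A, D, F#.
A (6/3): A, C, F#.
B (5/b3): B, Db, F#.
G (6/5/3): G, B, D, E.
D (7/5/3): D, F#, A, C.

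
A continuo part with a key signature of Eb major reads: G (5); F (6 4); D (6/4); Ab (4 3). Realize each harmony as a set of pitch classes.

G (5/3): G, Bb, D.
F (6/4): F, Bb, D.
D (6/4): D, G, Bb.
Ab (6/4/3): Ab, C, D, F.

G, Bb, D | F, Bb, D | D, G, Bb | Ab, C, D, F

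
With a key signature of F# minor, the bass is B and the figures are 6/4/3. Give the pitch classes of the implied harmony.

A third above B in this key is D.
A fourth above B in this key is E.
A sixth above B in this key is G#.
Together with the bass B, this spells E dominant seventh in second inversion.

B, D, E, G#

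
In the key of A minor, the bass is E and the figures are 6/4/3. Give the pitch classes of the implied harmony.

A third above E in this key is G.
A fourth above E in this key is A.
A sixth above E in this key is C.
Together with the bass E, this spells A minor seventh in second inversion.

E, G, A, C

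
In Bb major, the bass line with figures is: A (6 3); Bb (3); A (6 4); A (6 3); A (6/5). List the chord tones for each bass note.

A, C, F | Bb, D, F | A, D, F | A, C, F | A, C, Eb, F

A (6/3): A, C, F.
Bb (5/3): Bb, D, F.
A (6/4): A, D, F.
A (6/3): A, C, F.
A (6/5/3): A, C, Eb, F.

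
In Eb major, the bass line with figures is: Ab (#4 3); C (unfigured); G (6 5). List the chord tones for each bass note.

Ab (6/#4/3): Ab, C, D#, F.
C (5/3): C, Eb, G.
G (6/5/3): G, Bb, D, Eb.

Ab, C, D#, F | C, Eb, G | G, Bb, D, Eb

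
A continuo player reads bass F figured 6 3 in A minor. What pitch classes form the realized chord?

F, A, D

A third above F in this key is A.
A sixth above F in this key is D.
Together with the bass F, this spells D minor in first inversion.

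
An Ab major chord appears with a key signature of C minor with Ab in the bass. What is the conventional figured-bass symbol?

Ab is the root of Ab major, so the chord is in root position.
A triad in root position is figured 5/3, conventionally abbreviated (no figures — root-position triad).

no figures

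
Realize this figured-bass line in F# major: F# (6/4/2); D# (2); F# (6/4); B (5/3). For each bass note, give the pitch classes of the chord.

F#, G#, B, D# | D#, E#, G#, B | F#, B, D# | B, D#, F#

F# (6/4/2): F#, G#, B, D#.
D# (6/4/2): D#, E#, G#, B.
F# (6/4): F#, B, D#.
B (5/3): B, D#, F#.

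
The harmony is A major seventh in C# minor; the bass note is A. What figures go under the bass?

A is the root of A major seventh, so the chord is in root position.
A seventh chord in root position is figured 7/5/3, conventionally abbreviated 7.

7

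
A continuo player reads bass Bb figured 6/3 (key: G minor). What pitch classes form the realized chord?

Bb, D, G

A third above Bb in this key is D.
A sixth above Bb in this key is G.
Together with the bass Bb, this spells G minor in first inversion.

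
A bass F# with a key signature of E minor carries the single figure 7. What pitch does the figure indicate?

E

Counting 6 letter steps above F# lands on E; in E minor, that letter is E.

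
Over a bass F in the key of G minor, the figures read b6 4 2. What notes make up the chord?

F, G, Bb, Db

A second above F in this key is G.
A fourth above F in this key is Bb.
A sixth above F in this key is D, lowered to Db by the flat.
Together with the bass F, this spells G half-diminished seventh in third inversion.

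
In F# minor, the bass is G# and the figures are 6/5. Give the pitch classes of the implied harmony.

G#, B, D, E

The written figures 6/5 are shorthand for 6/5/3: the 3 is implied.
A third above G# in this key is B.
A fifth above G# in this key is D.
A sixth above G# in this key is E.
Together with the bass G#, this spells E dominant seventh in first inversion.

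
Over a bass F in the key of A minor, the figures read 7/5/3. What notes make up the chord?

A third above F in this key is A.
A fifth above F in this key is C.
A seventh above F in this key is E.
Together with the bass F, this spells F major seventh in root position.

F, A, C, E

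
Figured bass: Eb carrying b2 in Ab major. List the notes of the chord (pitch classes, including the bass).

The written figures b2 are shorthand for 6/4/2: the 6/4 are implied.
A second above Eb in this key is F, lowered to Fb by the flat.
A fourth above Eb in this key is Ab.
A sixth above Eb in this key is C.
Together with the bass Eb, this spells Fb augmented major seventh in third inversion.

Eb, Fb, Ab, C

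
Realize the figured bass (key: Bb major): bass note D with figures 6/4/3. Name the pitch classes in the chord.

D, F, G, Bb

A third above D in this key is F.
A fourth above D in this key is G.
A sixth above D in this key is Bb.
Together with the bass D, this spells G minor seventh in second inversion.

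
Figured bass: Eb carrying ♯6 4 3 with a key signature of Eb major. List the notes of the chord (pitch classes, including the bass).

A third above Eb in this key is G.
A fourth above Eb in this key is Ab.
A sixth above Eb in this key is C, raised to C# by the sharp.

Eb, G, Ab, C#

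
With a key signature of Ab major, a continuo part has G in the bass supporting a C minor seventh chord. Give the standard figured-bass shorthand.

G is the fifth of C minor seventh, so the chord is in second inversion.
A seventh chord in second inversion is figured 6/4/3, conventionally abbreviated 4/3.

4/3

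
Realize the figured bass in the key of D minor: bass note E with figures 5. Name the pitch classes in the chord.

The written figures 5 are shorthand for 5/3: the 3 is implied.
A third above E in this key is G.
A fifth above E in this key is Bb.
Together with the bass E, this spells E diminished in root position.

E, G, Bb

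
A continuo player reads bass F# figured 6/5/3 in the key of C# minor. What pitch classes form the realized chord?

A third above F# in this key is A.
A fifth above F# in this key is C#.
A sixth above F# in this key is D#.
Together with the bass F#, this spells D# half-diminished seventh in first inversion.

F#, A, C#, D#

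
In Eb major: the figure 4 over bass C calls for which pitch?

F

Counting 3 letter steps above C lands on F; in Eb major, that letter is F.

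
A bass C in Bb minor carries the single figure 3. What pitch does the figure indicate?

Counting 2 letter steps above C lands on E; in Bb minor, that letter is Eb.

Eb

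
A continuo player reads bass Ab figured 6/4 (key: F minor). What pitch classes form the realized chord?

A fourth above Ab in this key is Db.
A sixth above Ab in this key is F.
Together with the bass Ab, this spells Db major in second inversion.

Ab, Db, F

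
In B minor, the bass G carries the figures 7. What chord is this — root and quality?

G major seventh

The figures 7 indicate a seventh chord in root position.
In root position the bass is the root, so the root is G.
The chord tones are G, B, D, F#, giving G major seventh.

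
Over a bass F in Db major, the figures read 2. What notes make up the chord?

The written figures 2 are shorthand for 6/4/2: the 6/4 are implied.
A second above F in this key is Gb.
A fourth above F in this key is Bb.
A sixth above F in this key is Db.
Together with the bass F, this spells Gb major seventh in third inversion.

F, Gb, Bb, Db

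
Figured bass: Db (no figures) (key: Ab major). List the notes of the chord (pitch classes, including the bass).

An unfigured bass implies 5/3.
A third above Db in this key is F.
A fifth above Db in this key is Ab.
Together with the bass Db, this spells Db major in root position.

Db, F, Ab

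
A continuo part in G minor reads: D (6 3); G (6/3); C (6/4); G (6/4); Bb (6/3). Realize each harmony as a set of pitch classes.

D, F, Bb | G, Bb, Eb | C, F, A | G, C, Eb | Bb, D, G

D (6/3): D, F, Bb.
G (6/3): G, Bb, Eb.
C (6/4): C, F, A.
G (6/4): G, C, Eb.
Bb (6/3): Bb, D, G.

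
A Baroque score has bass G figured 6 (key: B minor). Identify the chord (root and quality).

E minor

The figures 6 indicate a triad in first inversion.
In first inversion the root lies a sixth above the bass: a sixth above G in B minor is E.
The chord tones are G, B, E, giving E minor.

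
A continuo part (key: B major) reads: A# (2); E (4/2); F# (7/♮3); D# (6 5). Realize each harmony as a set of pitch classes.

A#, B, D#, F# | E, F#, A#, C# | F#, A, C#, E | D#, F#, A#, B

A# (6/4/2): A#, B, D#, F#.
E (6/4/2): E, F#, A#, C#.
F# (7/5/♮3): F#, A, C#, E.
D# (6/5/3): D#, F#, A#, B.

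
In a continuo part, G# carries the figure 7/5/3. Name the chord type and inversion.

Intervals of 7/5/3 above the bass form a seventh chord; the bass is the root, so this is root position.

seventh chord, root position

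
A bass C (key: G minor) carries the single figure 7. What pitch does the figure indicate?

Bb

Counting 6 letter steps above C lands on B; in G minor, that letter is Bb.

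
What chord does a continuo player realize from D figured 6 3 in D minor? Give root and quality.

The figures 6 3 indicate a triad in first inversion.
In first inversion the root lies a sixth above the bass: a sixth above D in D minor is Bb.
The chord tones are D, F, Bb, giving Bb major.

Bb major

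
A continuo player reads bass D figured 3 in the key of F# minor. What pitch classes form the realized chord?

D, F#, A

The written figures 3 are shorthand for 5/3: the 5 is implied.
A third above D in this key is F#.
A fifth above D in this key is A.
Together with the bass D, this spells D major in root position.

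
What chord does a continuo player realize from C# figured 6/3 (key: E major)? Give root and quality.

A major

The figures 6/3 indicate a triad in first inversion.
In first inversion the root lies a sixth above the bass: a sixth above C# in E major is A.
The chord tones are C#, E, A, giving A major.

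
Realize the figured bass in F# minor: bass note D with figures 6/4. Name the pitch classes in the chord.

A fourth above D in this key is G#.
A sixth above D in this key is B.
Together with the bass D, this spells G# diminished in second inversion.

D, G#, B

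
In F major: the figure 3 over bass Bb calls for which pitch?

Counting 2 letter steps above Bb lands on D; in F major, that letter is D.

D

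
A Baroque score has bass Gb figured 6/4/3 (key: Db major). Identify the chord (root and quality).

The figures 6/4/3 indicate a seventh chord in second inversion.
In second inversion the root lies a fourth above the bass: a fourth above Gb in Db major is C.
The chord tones are Gb, Bb, C, Eb, giving C half-diminished seventh.

C half-diminished seventh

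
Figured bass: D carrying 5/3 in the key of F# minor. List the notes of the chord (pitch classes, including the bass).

A third above D in this key is F#.
A fifth above D in this key is A.
Together with the bass D, this spells D major in root position.

D, F#, A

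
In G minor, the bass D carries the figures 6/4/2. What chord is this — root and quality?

The figures 6/4/2 indicate a seventh chord in third inversion.
In third inversion the root lies a second above the bass: a second above D in G minor is Eb.
The chord tones are D, Eb, G, Bb, giving Eb major seventh.

Eb major seventh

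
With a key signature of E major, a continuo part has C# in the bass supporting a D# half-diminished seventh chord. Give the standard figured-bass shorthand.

C# is the seventh of D# half-diminished seventh, so the chord is in third inversion.
A seventh chord in third inversion is figured 6/4/2, conventionally abbreviated 4/2.

4/2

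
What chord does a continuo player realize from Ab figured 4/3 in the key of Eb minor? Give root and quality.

Db dominant seventh

The figures 4/3 indicate a seventh chord in second inversion.
In second inversion the root lies a fourth above the bass: a fourth above Ab in Eb minor is Db.
The chord tones are Ab, Cb, Db, F, giving Db dominant seventh.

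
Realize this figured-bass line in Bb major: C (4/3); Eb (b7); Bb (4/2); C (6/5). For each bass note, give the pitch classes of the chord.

C (6/4/3): C, Eb, F, A.
Eb (b7/5/3): Eb, G, Bb, Db.
Bb (6/4/2): Bb, C, Eb, G.
C (6/5/3): C, Eb, G, A.

C, Eb, F, A | Eb, G, Bb, Db | Bb, C, Eb, G | C, Eb, G, A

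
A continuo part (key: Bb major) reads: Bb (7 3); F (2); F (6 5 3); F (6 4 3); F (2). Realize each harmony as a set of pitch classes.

Bb, D, F, A | F, G, Bb, D | F, A, C, D | F, A, Bb, D | F, G, Bb, D

Bb (7/5/3): Bb, D, F, A.
F (6/4/2): F, G, Bb, D.
F (6/5/3): F, A, C, D.
F (6/4/3): F, A, Bb, D.
F (6/4/2): F, G, Bb, D.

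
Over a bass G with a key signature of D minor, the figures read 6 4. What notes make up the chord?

G, C, E

A fourth above G in this key is C.
A sixth above G in this key is E.
Together with the bass G, this spells C major in second inversion.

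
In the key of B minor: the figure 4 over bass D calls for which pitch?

Counting 3 letter steps above D lands on G; in B minor, that letter is G.

G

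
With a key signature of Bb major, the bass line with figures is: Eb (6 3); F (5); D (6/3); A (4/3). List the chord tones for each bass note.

Eb, G, C | F, A, C | D, F, Bb | A, C, D, F

Eb (6/3): Eb, G, C.
F (5/3): F, A, C.
D (6/3): D, F, Bb.
A (6/4/3): A, C, D, F.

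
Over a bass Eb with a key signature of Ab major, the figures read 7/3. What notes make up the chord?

Eb, G, Bb, Db

The written figures 7/3 are shorthand for 7/5/3: the 5 is implied.
A third above Eb in this key is G.
A fifth above Eb in this key is Bb.
A seventh above Eb in this key is Db.
Together with the bass Eb, this spells Eb dominant seventh in root position.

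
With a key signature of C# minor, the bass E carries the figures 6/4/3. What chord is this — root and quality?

A major seventh

The figures 6/4/3 indicate a seventh chord in second inversion.
In second inversion the root lies a fourth above the bass: a fourth above E in C# minor is A.
The chord tones are E, G#, A, C#, giving A major seventh.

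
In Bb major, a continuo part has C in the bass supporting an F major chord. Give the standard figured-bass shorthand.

C is the fifth of F major, so the chord is in second inversion.
A triad in second inversion is figured 6/4, conventionally abbreviated 6/4.

6/4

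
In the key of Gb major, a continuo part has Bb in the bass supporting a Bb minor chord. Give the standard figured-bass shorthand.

no figures

Bb is the root of Bb minor, so the chord is in root position.
A triad in root position is figured 5/3, conventionally abbreviated (no figures — root-position triad).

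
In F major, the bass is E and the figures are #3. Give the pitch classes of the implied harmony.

E, G#, Bb

The written figures #3 are shorthand for 5/3: the 5 is implied.
A third above E in this key is G, raised to G# by the sharp.
A fifth above E in this key is Bb.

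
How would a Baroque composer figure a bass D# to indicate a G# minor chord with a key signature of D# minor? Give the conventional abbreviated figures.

D# is the fifth of G# minor, so the chord is in second inversion.
A triad in second inversion is figured 6/4, conventionally abbreviated 6/4.

6/4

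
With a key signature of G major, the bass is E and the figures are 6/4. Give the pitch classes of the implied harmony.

A fourth above E in this key is A.
A sixth above E in this key is C.
Together with the bass E, this spells A minor in second inversion.

E, A, C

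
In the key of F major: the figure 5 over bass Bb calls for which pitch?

Counting 4 letter steps above Bb lands on F; in F major, that letter is F.

F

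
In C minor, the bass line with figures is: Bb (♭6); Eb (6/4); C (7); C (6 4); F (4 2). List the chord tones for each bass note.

Bb, D, Gb | Eb, Ab, C | C, Eb, G, Bb | C, F, Ab | F, G, Bb, D

Bb (b6/3): Bb, D, Gb.
Eb (6/4): Eb, Ab, C.
C (7/5/3): C, Eb, G, Bb.
C (6/4): C, F, Ab.
F (6/4/2): F, G, Bb, D.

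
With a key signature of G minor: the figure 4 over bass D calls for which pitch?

Counting 3 letter steps above D lands on G; in G minor, that letter is G.

G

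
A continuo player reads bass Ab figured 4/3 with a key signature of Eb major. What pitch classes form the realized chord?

The written figures 4/3 are shorthand for 6/4/3: the 6 is implied.
A third above Ab in this key is C.
A fourth above Ab in this key is D.
A sixth above Ab in this key is F.
Together with the bass Ab, this spells D half-diminished seventh in second inversion.

Ab, C, D, F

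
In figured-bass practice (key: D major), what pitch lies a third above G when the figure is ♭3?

Counting 2 letter steps above G lands on B; in D major, that letter is B.
The b3 figure lowers it a semitone, giving Bb.

Bb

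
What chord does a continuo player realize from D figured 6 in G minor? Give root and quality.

Bb major

The figures 6 indicate a triad in first inversion.
In first inversion the root lies a sixth above the bass: a sixth above D in G minor is Bb.
The chord tones are D, F, Bb, giving Bb major.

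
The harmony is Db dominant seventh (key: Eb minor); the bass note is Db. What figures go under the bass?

Db is the root of Db dominant seventh, so the chord is in root position.
A seventh chord in root position is figured 7/5/3, conventionally abbreviated 7.

7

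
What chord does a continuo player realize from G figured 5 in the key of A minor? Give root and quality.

G major

The figures 5 indicate a triad in root position.
In root position the bass is the root, so the root is G.
The chord tones are G, B, D, giving G major.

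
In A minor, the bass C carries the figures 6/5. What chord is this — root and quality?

A minor seventh

The figures 6/5 indicate a seventh chord in first inversion.
In first inversion the root lies a sixth above the bass: a sixth above C in A minor is A.
The chord tones are C, E, G, A, giving A minor seventh.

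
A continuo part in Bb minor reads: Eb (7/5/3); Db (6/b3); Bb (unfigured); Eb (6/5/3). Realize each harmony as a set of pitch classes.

Eb (7/5/3): Eb, Gb, Bb, Db.
Db (6/b3): Db, Fb, Bb.
Bb (5/3): Bb, Db, F.
Eb (6/5/3): Eb, Gb, Bb, C.

Eb, Gb, Bb, Db | Db, Fb, Bb | Bb, Db, F | Eb, Gb, Bb, C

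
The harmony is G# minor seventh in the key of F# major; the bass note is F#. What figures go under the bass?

4/2

F# is the seventh of G# minor seventh, so the chord is in third inversion.
A seventh chord in third inversion is figured 6/4/2, conventionally abbreviated 4/2.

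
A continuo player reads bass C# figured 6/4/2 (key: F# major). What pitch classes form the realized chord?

A second above C# in this key is D#.
A fourth above C# in this key is F#.
A sixth above C# in this key is A#.
Together with the bass C#, this spells D# minor seventh in third inversion.

C#, D#, F#, A#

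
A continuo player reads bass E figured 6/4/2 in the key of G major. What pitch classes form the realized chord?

A second above E in this key is F#.
A fourth above E in this key is A.
A sixth above E in this key is C.
Together with the bass E, this spells F# half-diminished seventh in third inversion.

E, F#, A, C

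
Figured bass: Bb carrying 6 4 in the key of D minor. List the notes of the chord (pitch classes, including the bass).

A fourth above Bb in this key is E.
A sixth above Bb in this key is G.
Together with the bass Bb, this spells E diminished in second inversion.

Bb, E, G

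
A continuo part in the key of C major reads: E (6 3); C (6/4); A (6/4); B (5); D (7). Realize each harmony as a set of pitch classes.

E (6/3): E, G, C.
C (6/4): C, F, A.
A (6/4): A, D, F.
B (5/3): B, D, F.
D (7/5/3): D, F, A, C.

E, G, C | C, F, A | A, D, F | B, D, F | D, F, A, C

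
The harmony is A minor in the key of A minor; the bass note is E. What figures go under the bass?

6/4

E is the fifth of A minor, so the chord is in second inversion.
A triad in second inversion is figured 6/4, conventionally abbreviated 6/4.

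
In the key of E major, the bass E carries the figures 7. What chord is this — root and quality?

The figures 7 indicate a seventh chord in root position.
In root position the bass is the root, so the root is E.
The chord tones are E, G#, B, D#, giving E major seventh.

E major seventh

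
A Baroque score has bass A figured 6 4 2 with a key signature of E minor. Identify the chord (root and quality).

B minor seventh

The figures 6 4 2 indicate a seventh chord in third inversion.
In third inversion the root lies a second above the bass: a second above A in E minor is B.
The chord tones are A, B, D, F#, giving B minor seventh.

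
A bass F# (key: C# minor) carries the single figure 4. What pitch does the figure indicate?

B

Counting 3 letter steps above F# lands on B; in C# minor, that letter is B.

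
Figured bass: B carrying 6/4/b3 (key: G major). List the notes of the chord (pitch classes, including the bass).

A third above B in this key is D, lowered to Db by the flat.
A fourth above B in this key is E.
A sixth above B in this key is G.

B, Db, E, G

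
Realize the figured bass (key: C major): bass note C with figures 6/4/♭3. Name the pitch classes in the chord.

A third above C in this key is E, lowered to Eb by the flat.
A fourth above C in this key is F.
A sixth above C in this key is A.
Together with the bass C, this spells F dominant seventh in second inversion.

C, Eb, F, A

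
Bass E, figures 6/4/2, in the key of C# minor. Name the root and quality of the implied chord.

F# minor seventh

The figures 6/4/2 indicate a seventh chord in third inversion.
In third inversion the root lies a second above the bass: a second above E in C# minor is F#.
The chord tones are E, F#, A, C#, giving F# minor seventh.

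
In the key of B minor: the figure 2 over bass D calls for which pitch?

Counting 1 letter step above D lands on E; in B minor, that letter is E.

E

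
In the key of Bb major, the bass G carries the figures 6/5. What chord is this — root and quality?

The figures 6/5 indicate a seventh chord in first inversion.
In first inversion the root lies a sixth above the bass: a sixth above G in Bb major is Eb.
The chord tones are G, Bb, D, Eb, giving Eb major seventh.

Eb major seventh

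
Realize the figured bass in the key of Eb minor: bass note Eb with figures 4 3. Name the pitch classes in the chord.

Eb, Gb, Ab, Cb

The written figures 4 3 are shorthand for 6/4/3: the 6 is implied.
A third above Eb in this key is Gb.
A fourth above Eb in this key is Ab.
A sixth above Eb in this key is Cb.
Together with the bass Eb, this spells Ab minor seventh in second inversion.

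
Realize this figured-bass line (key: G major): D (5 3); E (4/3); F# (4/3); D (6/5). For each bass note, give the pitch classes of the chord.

D (5/3): D, F#, A.
E (6/4/3): E, G, A, C.
F# (6/4/3): F#, A, B, D.
D (6/5/3): D, F#, A, B.

D, F#, A | E, G, A, C | F#, A, B, D | D, F#, A, B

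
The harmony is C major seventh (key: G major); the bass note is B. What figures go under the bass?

B is the seventh of C major seventh, so the chord is in third inversion.
A seventh chord in third inversion is figured 6/4/2, conventionally abbreviated 4/2.

4/2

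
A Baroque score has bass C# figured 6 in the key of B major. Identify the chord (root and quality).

A# diminished

The figures 6 indicate a triad in first inversion.
In first inversion the root lies a sixth above the bass: a sixth above C# in B major is A#.
The chord tones are C#, E, A#, giving A# diminished.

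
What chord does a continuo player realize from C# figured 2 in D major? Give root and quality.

The figures 2 indicate a seventh chord in third inversion.
In third inversion the root lies a second above the bass: a second above C# in D major is D.
The chord tones are C#, D, F#, A, giving D major seventh.

D major seventh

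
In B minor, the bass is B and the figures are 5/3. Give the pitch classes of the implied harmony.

B, D, F#

A third above B in this key is D.
A fifth above B in this key is F#.
Together with the bass B, this spells B minor in root position.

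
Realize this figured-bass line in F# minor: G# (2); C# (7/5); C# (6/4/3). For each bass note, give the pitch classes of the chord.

G#, A, C#, E | C#, E, G#, B | C#, E, F#, A

G# (6/4/2): G#, A, C#, E.
C# (7/5/3): C#, E, G#, B.
C# (6/4/3): C#, E, F#, A.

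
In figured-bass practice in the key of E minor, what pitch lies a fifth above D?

Counting 4 letter steps above D lands on A; in E minor, that letter is A.

A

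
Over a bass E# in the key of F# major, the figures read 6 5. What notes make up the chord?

E#, G#, B, C#

The written figures 6 5 are shorthand for 6/5/3: the 3 is implied.
A third above E# in this key is G#.
A fifth above E# in this key is B.
A sixth above E# in this key is C#.
Together with the bass E#, this spells C# dominant seventh in first inversion.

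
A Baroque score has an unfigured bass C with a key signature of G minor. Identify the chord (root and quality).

C minor

An unfigured bass indicates a triad in root position.
In root position the bass is the root, so the root is C.
The chord tones are C, Eb, G, giving C minor.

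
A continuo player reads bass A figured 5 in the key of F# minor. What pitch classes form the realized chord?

A, C#, E

The written figures 5 are shorthand for 5/3: the 3 is implied.
A third above A in this key is C#.
A fifth above A in this key is E.
Together with the bass A, this spells A major in root position.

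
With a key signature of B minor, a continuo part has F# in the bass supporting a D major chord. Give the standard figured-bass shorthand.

F# is the third of D major, so the chord is in first inversion.
A triad in first inversion is figured 6/3, conventionally abbreviated 6.

6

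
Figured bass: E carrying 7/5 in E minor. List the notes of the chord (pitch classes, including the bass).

The written figures 7/5 are shorthand for 7/5/3: the 3 is implied.
A third above E in this key is G.
A fifth above E in this key is B.
A seventh above E in this key is D.
Together with the bass E, this spells E minor seventh in root position.

E, G, B, D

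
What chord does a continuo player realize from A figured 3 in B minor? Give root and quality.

A major

The figures 3 indicate a triad in root position.
In root position the bass is the root, so the root is A.
The chord tones are A, C#, E, giving A major.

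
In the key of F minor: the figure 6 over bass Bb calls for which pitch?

G

Counting 5 letter steps above Bb lands on G; in F minor, that letter is G.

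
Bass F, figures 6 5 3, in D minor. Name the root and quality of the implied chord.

The figures 6 5 3 indicate a seventh chord in first inversion.
In first inversion the root lies a sixth above the bass: a sixth above F in D minor is D.
The chord tones are F, A, C, D, giving D minor seventh.

D minor seventh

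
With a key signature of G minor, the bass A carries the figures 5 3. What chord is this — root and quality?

The figures 5 3 indicate a triad in root position.
In root position the bass is the root, so the root is A.
The chord tones are A, C, Eb, giving A diminished.

A diminished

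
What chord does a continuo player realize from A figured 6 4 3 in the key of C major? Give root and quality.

The figures 6 4 3 indicate a seventh chord in second inversion.
In second inversion the root lies a fourth above the bass: a fourth above A in C major is D.
The chord tones are A, C, D, F, giving D minor seventh.

D minor seventh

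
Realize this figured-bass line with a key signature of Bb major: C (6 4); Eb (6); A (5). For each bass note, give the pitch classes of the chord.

C, F, A | Eb, G, C | A, C, Eb

C (6/4): C, F, A.
Eb (6/3): Eb, G, C.
A (5/3): A, C, Eb.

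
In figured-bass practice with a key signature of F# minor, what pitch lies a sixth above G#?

E

Counting 5 letter steps above G# lands on E; in F# minor, that letter is E.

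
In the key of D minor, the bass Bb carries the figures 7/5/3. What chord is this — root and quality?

Bb major seventh

The figures 7/5/3 indicate a seventh chord in root position.
In root position the bass is the root, so the root is Bb.
The chord tones are Bb, D, F, A, giving Bb major seventh.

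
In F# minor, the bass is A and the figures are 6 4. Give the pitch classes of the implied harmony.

A, D, F#

A fourth above A in this key is D.
A sixth above A in this key is F#.
Together with the bass A, this spells D major in second inversion.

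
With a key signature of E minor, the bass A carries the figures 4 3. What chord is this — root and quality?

D dominant seventh

The figures 4 3 indicate a seventh chord in second inversion.
In second inversion the root lies a fourth above the bass: a fourth above A in E minor is D.
The chord tones are A, C, D, F#, giving D dominant seventh.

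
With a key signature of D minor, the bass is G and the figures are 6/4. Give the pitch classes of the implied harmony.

A fourth above G in this key is C.
A sixth above G in this key is E.
Together with the bass G, this spells C major in second inversion.

G, C, E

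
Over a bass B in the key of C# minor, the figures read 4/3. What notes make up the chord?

The written figures 4/3 are shorthand for 6/4/3: the 6 is implied.
A third above B in this key is D#.
A fourth above B in this key is E.
A sixth above B in this key is G#.
Together with the bass B, this spells E major seventh in second inversion.

B, D#, E, G#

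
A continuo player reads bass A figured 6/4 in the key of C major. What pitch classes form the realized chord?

A, D, F

A fourth above A in this key is D.
A sixth above A in this key is F.
Together with the bass A, this spells D minor in second inversion.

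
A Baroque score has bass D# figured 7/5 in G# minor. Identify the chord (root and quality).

D# minor seventh

The figures 7/5 indicate a seventh chord in root position.
In root position the bass is the root, so the root is D#.
The chord tones are D#, F#, A#, C#, giving D# minor seventh.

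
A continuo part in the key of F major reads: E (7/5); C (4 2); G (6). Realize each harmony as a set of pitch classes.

E (7/5/3): E, G, Bb, D.
C (6/4/2): C, D, F, A.
G (6/3): G, Bb, E.

E, G, Bb, D | C, D, F, A | G, Bb, E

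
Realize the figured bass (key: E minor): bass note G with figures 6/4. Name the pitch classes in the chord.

A fourth above G in this key is C.
A sixth above G in this key is E.
Together with the bass G, this spells C major in second inversion.

G, C, E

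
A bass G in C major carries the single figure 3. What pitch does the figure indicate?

B

Counting 2 letter steps above G lands on B; in C major, that letter is B.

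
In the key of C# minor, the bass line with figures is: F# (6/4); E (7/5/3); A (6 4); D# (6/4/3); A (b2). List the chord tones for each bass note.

F# (6/4): F#, B, D#.
E (7/5/3): E, G#, B, D#.
A (6/4): A, D#, F#.
D# (6/4/3): D#, F#, G#, B.
A (6/4/b2): A, Bb, D#, F#.

F#, B, D# | E, G#, B, D# | A, D#, F# | D#, F#, G#, B | A, Bb, D#, F#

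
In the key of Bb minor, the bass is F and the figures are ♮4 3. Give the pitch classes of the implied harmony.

The written figures ♮4 3 are shorthand for 6/4/3: the 6 is implied.
A third above F in this key is Ab.
A fourth above F in this key is Bb, made natural (B) by the ♮ figure.
A sixth above F in this key is Db.

F, Ab, B, Db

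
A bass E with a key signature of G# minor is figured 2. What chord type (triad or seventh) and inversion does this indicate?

2 is shorthand for 6/4/2.
Intervals of 6/4/2 above the bass form a seventh chord; the bass is the seventh, so this is third inversion.

seventh chord, third inversion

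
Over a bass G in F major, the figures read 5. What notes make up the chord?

The written figures 5 are shorthand for 5/3: the 3 is implied.
A third above G in this key is Bb.
A fifth above G in this key is D.
Together with the bass G, this spells G minor in root position.

G, Bb, D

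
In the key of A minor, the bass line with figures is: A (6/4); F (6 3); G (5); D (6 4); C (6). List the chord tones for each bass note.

A (6/4): A, D, F.
F (6/3): F, A, D.
G (5/3): G, B, D.
D (6/4): D, G, B.
C (6/3): C, E, A.

A, D, F | F, A, D | G, B, D | D, G, B | C, E, A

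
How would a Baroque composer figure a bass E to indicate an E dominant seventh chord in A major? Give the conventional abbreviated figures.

7

E is the root of E dominant seventh, so the chord is in root position.
A seventh chord in root position is figured 7/5/3, conventionally abbreviated 7.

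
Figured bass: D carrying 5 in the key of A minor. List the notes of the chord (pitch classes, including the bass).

The written figures 5 are shorthand for 5/3: the 3 is implied.
A third above D in this key is F.
A fifth above D in this key is A.
Together with the bass D, this spells D minor in root position.

D, F, A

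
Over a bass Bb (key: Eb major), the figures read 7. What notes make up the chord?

The written figures 7 are shorthand for 7/5/3: the 5/3 are implied.
A third above Bb in this key is D.
A fifth above Bb in this key is F.
A seventh above Bb in this key is Ab.
Together with the bass Bb, this spells Bb dominant seventh in root position.

Bb, D, F, Ab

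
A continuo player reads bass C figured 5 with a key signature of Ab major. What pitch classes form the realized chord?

The written figures 5 are shorthand for 5/3: the 3 is implied.
A third above C in this key is Eb.
A fifth above C in this key is G.
Together with the bass C, this spells C minor in root position.

C, Eb, G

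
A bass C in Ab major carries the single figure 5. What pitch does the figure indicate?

G

Counting 4 letter steps above C lands on G; in Ab major, that letter is G.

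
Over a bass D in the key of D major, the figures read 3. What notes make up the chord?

The written figures 3 are shorthand for 5/3: the 5 is implied.
A third above D in this key is F#.
A fifth above D in this key is A.
Together with the bass D, this spells D major in root position.

D, F#, A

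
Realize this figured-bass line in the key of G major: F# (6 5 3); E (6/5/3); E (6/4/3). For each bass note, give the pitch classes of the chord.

F# (6/5/3): F#, A, C, D.
E (6/5/3): E, G, B, C.
E (6/4/3): E, G, A, C.

F#, A, C, D | E, G, B, C | E, G, A, C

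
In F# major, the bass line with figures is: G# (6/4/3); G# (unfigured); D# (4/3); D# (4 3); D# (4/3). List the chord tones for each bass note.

G#, B, C#, E# | G#, B, D# | D#, F#, G#, B | D#, F#, G#, B | D#, F#, G#, B

G# (6/4/3): G#, B, C#, E#.
G# (5/3): G#, B, D#.
D# (6/4/3): D#, F#, G#, B.
D# (6/4/3): D#, F#, G#, B.
D# (6/4/3): D#, F#, G#, B.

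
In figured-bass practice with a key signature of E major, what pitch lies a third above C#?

E

Counting 2 letter steps above C# lands on E; in E major, that letter is E.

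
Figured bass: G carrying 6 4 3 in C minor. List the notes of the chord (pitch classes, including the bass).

G, Bb, C, Eb

A third above G in this key is Bb.
A fourth above G in this key is C.
A sixth above G in this key is Eb.
Together with the bass G, this spells C minor seventh in second inversion.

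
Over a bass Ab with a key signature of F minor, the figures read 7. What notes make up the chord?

The written figures 7 are shorthand for 7/5/3: the 5/3 are implied.
A third above Ab in this key is C.
A fifth above Ab in this key is Eb.
A seventh above Ab in this key is G.
Together with the bass Ab, this spells Ab major seventh in root position.

Ab, C, Eb, G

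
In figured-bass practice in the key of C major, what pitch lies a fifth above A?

E

Counting 4 letter steps above A lands on E; in C major, that letter is E.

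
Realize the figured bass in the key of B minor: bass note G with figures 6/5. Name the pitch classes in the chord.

The written figures 6/5 are shorthand for 6/5/3: the 3 is implied.
A third above G in this key is B.
A fifth above G in this key is D.
A sixth above G in this key is E.
Together with the bass G, this spells E minor seventh in first inversion.

G, B, D, E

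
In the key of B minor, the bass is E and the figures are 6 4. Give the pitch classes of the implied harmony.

E, A, C#

A fourth above E in this key is A.
A sixth above E in this key is C#.
Together with the bass E, this spells A major in second inversion.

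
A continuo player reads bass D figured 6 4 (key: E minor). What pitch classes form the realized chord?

A fourth above D in this key is G.
A sixth above D in this key is B.
Together with the bass D, this spells G major in second inversion.

D, G, B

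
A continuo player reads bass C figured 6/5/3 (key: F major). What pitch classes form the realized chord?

C, E, G, A

A third above C in this key is E.
A fifth above C in this key is G.
A sixth above C in this key is A.
Together with the bass C, this spells A minor seventh in first inversion.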